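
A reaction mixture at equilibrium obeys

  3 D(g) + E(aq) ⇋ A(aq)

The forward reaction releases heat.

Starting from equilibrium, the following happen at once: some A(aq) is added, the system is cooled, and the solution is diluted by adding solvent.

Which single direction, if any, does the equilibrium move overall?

cannot be determined

Adding A (aq), a product, drives the reaction to the left.
The forward reaction is exothermic. Lowering T favours the exothermic direction — shift to the right.
Dilution scales every aqueous concentration by the same factor. Δn_aq = 1 − 1 = 0, so Q is unchanged — no shift.
The individual effects push in opposite directions; without quantitative information the net direction cannot be determined.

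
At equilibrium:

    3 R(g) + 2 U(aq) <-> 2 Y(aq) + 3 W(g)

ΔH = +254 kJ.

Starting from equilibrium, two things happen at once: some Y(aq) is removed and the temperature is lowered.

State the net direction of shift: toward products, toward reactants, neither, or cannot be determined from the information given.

Removing Y (aq), a product, drives the reaction to the right.
The forward reaction is endothermic. Lowering T favours the exothermic direction — shift to the left.
The individual effects push in opposite directions; without quantitative information the net direction cannot be determined.

cannot be determined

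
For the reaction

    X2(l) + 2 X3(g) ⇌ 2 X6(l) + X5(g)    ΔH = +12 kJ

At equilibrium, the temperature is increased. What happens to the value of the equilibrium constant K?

increases

K depends on temperature via the van 't Hoff relation. The forward reaction is endothermic, so raising T increases K.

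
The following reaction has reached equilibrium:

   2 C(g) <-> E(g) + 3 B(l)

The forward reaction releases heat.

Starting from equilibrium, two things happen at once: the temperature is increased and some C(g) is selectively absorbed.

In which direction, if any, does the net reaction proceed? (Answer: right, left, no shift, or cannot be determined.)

left

The forward reaction is exothermic. Raising T favours the endothermic direction — shift to the left.
Removing C (g), a reactant, drives the reaction to the left.
All effects act in the same direction — net shift to the left.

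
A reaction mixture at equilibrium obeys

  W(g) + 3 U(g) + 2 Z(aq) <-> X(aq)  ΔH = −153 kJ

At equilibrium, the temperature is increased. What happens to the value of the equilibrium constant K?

K depends on temperature via the van 't Hoff relation. The forward reaction is exothermic, so raising T decreases K.

decreases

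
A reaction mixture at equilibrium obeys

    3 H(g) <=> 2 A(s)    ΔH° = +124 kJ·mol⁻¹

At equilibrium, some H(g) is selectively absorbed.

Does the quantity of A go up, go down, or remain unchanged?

decreases

Removing H (g), a reactant, drives the reaction to the left.
The net shift is to the left. A is a product, so its amount decreases.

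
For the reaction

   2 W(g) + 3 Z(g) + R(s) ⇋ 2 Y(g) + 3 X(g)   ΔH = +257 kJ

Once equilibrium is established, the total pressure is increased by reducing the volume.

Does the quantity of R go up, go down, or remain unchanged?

unchanged

Gas moles: reactants 5, products 5. Δn_gas = 0, so a volume change leaves Q equal to K — no shift from this change.
No net shift occurs, so the amount of R is unchanged.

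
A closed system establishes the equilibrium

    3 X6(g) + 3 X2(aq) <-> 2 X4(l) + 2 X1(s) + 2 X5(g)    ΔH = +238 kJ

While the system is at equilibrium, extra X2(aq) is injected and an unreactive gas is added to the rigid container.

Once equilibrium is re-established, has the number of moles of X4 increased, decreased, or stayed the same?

increases

Adding X2 (aq), a reactant, drives the reaction to the right.
At constant volume, adding an inert gas leaves every reacting species' partial pressure unchanged, so Q is unchanged — no shift from this change.
The net shift is to the right. X4 is a product, so its amount increases.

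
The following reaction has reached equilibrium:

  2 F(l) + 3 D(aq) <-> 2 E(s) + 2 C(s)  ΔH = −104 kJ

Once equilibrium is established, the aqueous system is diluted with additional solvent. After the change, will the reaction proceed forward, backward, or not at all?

left

Dilution lowers every aqueous concentration by the same factor. Δn_aq = 0 − 3 = -3, so the system shifts toward the side with more dissolved moles — to the left.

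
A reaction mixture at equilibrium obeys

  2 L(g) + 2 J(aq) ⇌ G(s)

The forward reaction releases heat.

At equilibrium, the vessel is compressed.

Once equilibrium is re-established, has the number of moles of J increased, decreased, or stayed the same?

decreases

Gas moles: reactants 2, products 0 (Δn_gas = -2). Compression shifts the system toward the side with fewer moles of gas — to the right.
The net shift is to the right. J is a reactant, so its amount decreases.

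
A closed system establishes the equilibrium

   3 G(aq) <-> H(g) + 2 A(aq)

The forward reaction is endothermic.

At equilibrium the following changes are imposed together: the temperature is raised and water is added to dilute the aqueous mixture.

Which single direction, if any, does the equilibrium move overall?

cannot be determined

The forward reaction is endothermic. Raising T favours the endothermic direction — shift to the right.
Dilution lowers every aqueous concentration by the same factor. Δn_aq = 2 − 3 = -1, so the system shifts toward the side with more dissolved moles — to the left.
The individual effects push in opposite directions; without quantitative information the net direction cannot be determined.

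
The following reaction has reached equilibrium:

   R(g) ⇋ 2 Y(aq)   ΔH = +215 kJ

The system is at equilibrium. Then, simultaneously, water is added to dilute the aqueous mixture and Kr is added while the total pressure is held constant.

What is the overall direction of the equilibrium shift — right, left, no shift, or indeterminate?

cannot be determined

Dilution lowers every aqueous concentration by the same factor. Δn_aq = 2 − 0 = +2, so the system shifts toward the side with more dissolved moles — to the right.
Adding inert gas at constant total pressure expands the volume and lowers every reacting partial pressure. With Δn_gas = 0 − 1 = -1, Q moves away from K toward the side with fewer gas moles, so the system shifts toward the side with more gas moles — to the left.
The individual effects push in opposite directions; without quantitative information the net direction cannot be determined.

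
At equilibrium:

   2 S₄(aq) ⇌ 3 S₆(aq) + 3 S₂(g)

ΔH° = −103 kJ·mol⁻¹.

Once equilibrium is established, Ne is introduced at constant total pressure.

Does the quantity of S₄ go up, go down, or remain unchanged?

Adding inert gas at constant total pressure expands the volume and lowers every reacting partial pressure. With Δn_gas = 3 − 0 = +3, Q moves away from K toward the side with fewer gas moles, so the system shifts toward the side with more gas moles — to the right.
The net shift is to the right. S₄ is a reactant, so its amount decreases.

decreases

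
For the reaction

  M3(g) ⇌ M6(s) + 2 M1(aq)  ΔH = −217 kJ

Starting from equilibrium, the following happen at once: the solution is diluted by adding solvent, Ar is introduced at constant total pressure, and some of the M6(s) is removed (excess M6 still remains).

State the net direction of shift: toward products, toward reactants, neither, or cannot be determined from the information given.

Dilution lowers every aqueous concentration by the same factor. Δn_aq = 2 − 0 = +2, so the system shifts toward the side with more dissolved moles — to the right.
Adding inert gas at constant total pressure expands the volume and lowers every reacting partial pressure. With Δn_gas = 0 − 1 = -1, Q moves away from K toward the side with fewer gas moles, so the system shifts toward the side with more gas moles — to the left.
M6 is a pure solid; its activity is 1 regardless of amount, so Q is unaffected — no shift from this change.
The individual effects push in opposite directions; without quantitative information the net direction cannot be determined.

cannot be determined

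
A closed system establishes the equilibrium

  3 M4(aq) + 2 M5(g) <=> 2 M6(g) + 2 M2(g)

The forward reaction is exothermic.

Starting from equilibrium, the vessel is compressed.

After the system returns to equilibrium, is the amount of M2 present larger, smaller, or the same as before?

decreases

Gas moles: reactants 2, products 4 (Δn_gas = +2). Compression shifts the system toward the side with fewer moles of gas — to the left.
The net shift is to the left. M2 is a product, so its amount decreases.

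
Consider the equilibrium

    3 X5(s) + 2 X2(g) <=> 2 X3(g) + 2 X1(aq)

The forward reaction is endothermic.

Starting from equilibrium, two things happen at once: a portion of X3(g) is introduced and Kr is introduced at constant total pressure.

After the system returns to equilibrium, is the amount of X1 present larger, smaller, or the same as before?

Adding X3 (g), a product, drives the reaction to the left.
Adding inert gas at constant total pressure expands the volume, scaling every reacting partial pressure by the same factor. Δn_gas = 2 − 2 = 0, so Q is unchanged — no shift.
The net shift is to the left. X1 is a product, so its amount decreases.

decreases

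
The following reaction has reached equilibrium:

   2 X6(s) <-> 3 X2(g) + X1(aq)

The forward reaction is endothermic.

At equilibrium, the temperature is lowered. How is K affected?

K depends on temperature via the van 't Hoff relation. The forward reaction is endothermic, so lowering T decreases K.

decreases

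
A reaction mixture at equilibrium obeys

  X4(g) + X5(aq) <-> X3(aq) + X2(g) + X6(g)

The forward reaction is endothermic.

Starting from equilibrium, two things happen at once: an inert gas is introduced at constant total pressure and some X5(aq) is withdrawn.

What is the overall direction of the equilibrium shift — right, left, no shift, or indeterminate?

Adding inert gas at constant total pressure expands the volume and lowers every reacting partial pressure. With Δn_gas = 2 − 1 = +1, Q moves away from K toward the side with fewer gas moles, so the system shifts toward the side with more gas moles — to the right.
Removing X5 (aq), a reactant, drives the reaction to the left.
The individual effects push in opposite directions; without quantitative information the net direction cannot be determined.

cannot be determined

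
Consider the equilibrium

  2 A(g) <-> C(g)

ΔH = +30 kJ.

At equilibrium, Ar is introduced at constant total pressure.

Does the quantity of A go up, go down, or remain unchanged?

increases

Adding inert gas at constant total pressure expands the volume and lowers every reacting partial pressure. With Δn_gas = 1 − 2 = -1, Q moves away from K toward the side with fewer gas moles, so the system shifts toward the side with more gas moles — to the left.
The net shift is to the left. A is a reactant, so its amount increases.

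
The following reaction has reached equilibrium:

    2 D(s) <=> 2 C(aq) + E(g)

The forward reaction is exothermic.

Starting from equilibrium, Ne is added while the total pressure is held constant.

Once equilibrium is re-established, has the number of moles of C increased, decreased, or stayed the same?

Adding inert gas at constant total pressure expands the volume and lowers every reacting partial pressure. With Δn_gas = 1 − 0 = +1, Q moves away from K toward the side with fewer gas moles, so the system shifts toward the side with more gas moles — to the right.
The net shift is to the right. C is a product, so its amount increases.

increases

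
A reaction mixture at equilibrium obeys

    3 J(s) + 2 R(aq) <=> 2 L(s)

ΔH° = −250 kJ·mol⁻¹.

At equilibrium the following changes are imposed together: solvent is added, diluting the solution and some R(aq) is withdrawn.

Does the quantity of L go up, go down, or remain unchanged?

Dilution lowers every aqueous concentration by the same factor. Δn_aq = 0 − 2 = -2, so the system shifts toward the side with more dissolved moles — to the left.
Removing R (aq), a reactant, drives the reaction to the left.
The net shift is to the left. L is a product, so its amount decreases.

decreases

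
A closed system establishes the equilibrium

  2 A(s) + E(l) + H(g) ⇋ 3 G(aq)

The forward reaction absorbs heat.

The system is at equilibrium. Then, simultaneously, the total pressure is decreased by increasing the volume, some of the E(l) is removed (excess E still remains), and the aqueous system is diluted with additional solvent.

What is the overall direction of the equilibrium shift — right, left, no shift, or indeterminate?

Gas moles: reactants 1, products 0 (Δn_gas = -1). Expansion shifts the system toward the side with more moles of gas — to the left.
E is a pure liquid; its activity is 1 regardless of amount, so Q is unaffected — no shift from this change.
Dilution lowers every aqueous concentration by the same factor. Δn_aq = 3 − 0 = +3, so the system shifts toward the side with more dissolved moles — to the right.
The individual effects push in opposite directions; without quantitative information the net direction cannot be determined.

cannot be determined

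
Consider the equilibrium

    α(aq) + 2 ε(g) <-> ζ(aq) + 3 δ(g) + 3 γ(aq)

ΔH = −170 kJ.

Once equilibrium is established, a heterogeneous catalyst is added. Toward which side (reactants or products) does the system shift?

A catalyst speeds both forward and reverse rates equally; it changes neither Q nor K — no shift from this change.

no shift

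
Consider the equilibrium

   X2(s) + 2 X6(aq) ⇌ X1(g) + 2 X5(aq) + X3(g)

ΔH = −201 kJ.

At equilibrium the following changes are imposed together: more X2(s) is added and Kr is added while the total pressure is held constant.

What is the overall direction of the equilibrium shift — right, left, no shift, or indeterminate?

X2 is a pure solid; its activity is 1 regardless of amount, so Q is unaffected — no shift from this change.
Adding inert gas at constant total pressure expands the volume and lowers every reacting partial pressure. With Δn_gas = 2 − 0 = +2, Q moves away from K toward the side with fewer gas moles, so the system shifts toward the side with more gas moles — to the right.
Only the nonzero effect(s) matter; the net shift is to the right.

right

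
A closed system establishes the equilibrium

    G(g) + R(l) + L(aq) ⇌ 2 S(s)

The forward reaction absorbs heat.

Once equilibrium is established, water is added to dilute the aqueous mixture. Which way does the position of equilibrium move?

Dilution lowers every aqueous concentration by the same factor. Δn_aq = 0 − 1 = -1, so the system shifts toward the side with more dissolved moles — to the left.

left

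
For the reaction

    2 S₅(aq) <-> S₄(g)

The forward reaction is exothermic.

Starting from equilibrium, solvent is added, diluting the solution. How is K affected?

unchanged

The equilibrium constant depends only on temperature. This perturbation may move the position of equilibrium, but since T is unchanged, K itself is unchanged.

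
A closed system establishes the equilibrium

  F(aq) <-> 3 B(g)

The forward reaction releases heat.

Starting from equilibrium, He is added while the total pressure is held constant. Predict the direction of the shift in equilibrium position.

right

Adding inert gas at constant total pressure expands the volume and lowers every reacting partial pressure. With Δn_gas = 3 − 0 = +3, Q moves away from K toward the side with fewer gas moles, so the system shifts toward the side with more gas moles — to the right.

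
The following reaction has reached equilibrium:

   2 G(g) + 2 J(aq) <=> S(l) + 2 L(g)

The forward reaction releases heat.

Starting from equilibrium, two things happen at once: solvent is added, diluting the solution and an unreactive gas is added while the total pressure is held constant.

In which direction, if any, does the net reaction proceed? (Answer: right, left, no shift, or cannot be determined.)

Dilution lowers every aqueous concentration by the same factor. Δn_aq = 0 − 2 = -2, so the system shifts toward the side with more dissolved moles — to the left.
Adding inert gas at constant total pressure expands the volume, scaling every reacting partial pressure by the same factor. Δn_gas = 2 − 2 = 0, so Q is unchanged — no shift.
Only the nonzero effect(s) matter; the net shift is to the left.

left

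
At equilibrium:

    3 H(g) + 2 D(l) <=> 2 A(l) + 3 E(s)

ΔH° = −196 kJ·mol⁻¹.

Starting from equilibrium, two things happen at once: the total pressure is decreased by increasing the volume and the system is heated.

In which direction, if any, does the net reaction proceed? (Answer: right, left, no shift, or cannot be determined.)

left

Gas moles: reactants 3, products 0 (Δn_gas = -3). Expansion shifts the system toward the side with more moles of gas — to the left.
The forward reaction is exothermic. Raising T favours the endothermic direction — shift to the left.
All effects act in the same direction — net shift to the left.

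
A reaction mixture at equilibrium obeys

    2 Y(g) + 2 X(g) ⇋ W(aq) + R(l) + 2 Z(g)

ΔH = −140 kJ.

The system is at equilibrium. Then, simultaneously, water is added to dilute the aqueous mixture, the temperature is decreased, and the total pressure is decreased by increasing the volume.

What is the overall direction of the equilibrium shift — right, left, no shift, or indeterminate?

cannot be determined

Dilution lowers every aqueous concentration by the same factor. Δn_aq = 1 − 0 = +1, so the system shifts toward the side with more dissolved moles — to the right.
The forward reaction is exothermic. Lowering T favours the exothermic direction — shift to the right.
Gas moles: reactants 4, products 2 (Δn_gas = -2). Expansion shifts the system toward the side with more moles of gas — to the left.
The individual effects push in opposite directions; without quantitative information the net direction cannot be determined.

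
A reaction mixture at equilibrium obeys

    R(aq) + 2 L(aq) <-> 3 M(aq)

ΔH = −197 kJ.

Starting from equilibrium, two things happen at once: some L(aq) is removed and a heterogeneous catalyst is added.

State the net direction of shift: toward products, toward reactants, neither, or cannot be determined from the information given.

Removing L (aq), a reactant, drives the reaction to the left.
A catalyst speeds both forward and reverse rates equally; it changes neither Q nor K — no shift from this change.
Only the nonzero effect(s) matter; the net shift is to the left.

left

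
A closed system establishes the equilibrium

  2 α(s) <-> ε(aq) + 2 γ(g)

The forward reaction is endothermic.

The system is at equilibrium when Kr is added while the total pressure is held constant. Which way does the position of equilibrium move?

Adding inert gas at constant total pressure expands the volume and lowers every reacting partial pressure. With Δn_gas = 2 − 0 = +2, Q moves away from K toward the side with fewer gas moles, so the system shifts toward the side with more gas moles — to the right.

right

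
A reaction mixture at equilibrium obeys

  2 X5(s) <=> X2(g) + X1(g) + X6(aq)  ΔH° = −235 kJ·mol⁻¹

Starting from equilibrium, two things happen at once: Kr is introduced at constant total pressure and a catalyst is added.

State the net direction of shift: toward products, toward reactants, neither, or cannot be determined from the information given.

Adding inert gas at constant total pressure expands the volume and lowers every reacting partial pressure. With Δn_gas = 2 − 0 = +2, Q moves away from K toward the side with fewer gas moles, so the system shifts toward the side with more gas moles — to the right.
A catalyst speeds both forward and reverse rates equally; it changes neither Q nor K — no shift from this change.
Only the nonzero effect(s) matter; the net shift is to the right.

right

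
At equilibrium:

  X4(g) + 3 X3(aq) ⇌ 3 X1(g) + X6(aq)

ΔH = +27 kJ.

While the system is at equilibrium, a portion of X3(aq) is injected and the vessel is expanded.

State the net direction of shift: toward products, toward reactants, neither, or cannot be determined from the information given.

Adding X3 (aq), a reactant, drives the reaction to the right.
Gas moles: reactants 1, products 3 (Δn_gas = +2). Expansion shifts the system toward the side with more moles of gas — to the right.
All effects act in the same direction — net shift to the right.

right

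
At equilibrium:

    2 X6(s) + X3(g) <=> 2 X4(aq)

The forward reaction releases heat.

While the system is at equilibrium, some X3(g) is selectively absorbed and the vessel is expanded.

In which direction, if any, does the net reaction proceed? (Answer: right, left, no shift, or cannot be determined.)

left

Removing X3 (g), a reactant, drives the reaction to the left.
Gas moles: reactants 1, products 0 (Δn_gas = -1). Expansion shifts the system toward the side with more moles of gas — to the left.
All effects act in the same direction — net shift to the left.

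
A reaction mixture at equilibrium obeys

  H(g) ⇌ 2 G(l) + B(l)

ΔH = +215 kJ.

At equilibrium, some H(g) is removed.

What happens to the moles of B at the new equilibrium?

decreases

Removing H (g), a reactant, drives the reaction to the left.
The net shift is to the left. B is a product, so its amount decreases.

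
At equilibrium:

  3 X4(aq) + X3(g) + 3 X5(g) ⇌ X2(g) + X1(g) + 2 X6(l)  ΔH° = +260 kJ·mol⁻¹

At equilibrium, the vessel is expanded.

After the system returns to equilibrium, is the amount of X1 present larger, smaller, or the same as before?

decreases

Gas moles: reactants 4, products 2 (Δn_gas = -2). Expansion shifts the system toward the side with more moles of gas — to the left.
The net shift is to the left. X1 is a product, so its amount decreases.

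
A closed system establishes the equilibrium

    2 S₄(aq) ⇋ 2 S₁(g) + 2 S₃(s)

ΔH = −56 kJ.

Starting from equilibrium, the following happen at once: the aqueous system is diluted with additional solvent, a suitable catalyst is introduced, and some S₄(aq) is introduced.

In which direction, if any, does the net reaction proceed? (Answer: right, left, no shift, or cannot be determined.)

cannot be determined

Dilution lowers every aqueous concentration by the same factor. Δn_aq = 0 − 2 = -2, so the system shifts toward the side with more dissolved moles — to the left.
A catalyst speeds both forward and reverse rates equally; it changes neither Q nor K — no shift from this change.
Adding S₄ (aq), a reactant, drives the reaction to the right.
The individual effects push in opposite directions; without quantitative information the net direction cannot be determined.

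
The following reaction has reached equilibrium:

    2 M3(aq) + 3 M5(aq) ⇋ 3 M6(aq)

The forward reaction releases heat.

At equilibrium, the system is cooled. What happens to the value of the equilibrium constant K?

K depends on temperature via the van 't Hoff relation. The forward reaction is exothermic, so lowering T increases K.

increases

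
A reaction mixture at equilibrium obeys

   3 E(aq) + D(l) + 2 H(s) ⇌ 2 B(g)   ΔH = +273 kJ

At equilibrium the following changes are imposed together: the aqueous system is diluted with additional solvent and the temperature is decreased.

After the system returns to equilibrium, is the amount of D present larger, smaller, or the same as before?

Dilution lowers every aqueous concentration by the same factor. Δn_aq = 0 − 3 = -3, so the system shifts toward the side with more dissolved moles — to the left.
The forward reaction is endothermic. Lowering T favours the exothermic direction — shift to the left.
The net shift is to the left. D is a reactant, so its amount increases.

increases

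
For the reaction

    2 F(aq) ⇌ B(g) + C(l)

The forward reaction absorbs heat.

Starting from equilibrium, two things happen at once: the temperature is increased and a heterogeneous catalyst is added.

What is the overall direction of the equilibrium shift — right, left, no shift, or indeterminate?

right

The forward reaction is endothermic. Raising T favours the endothermic direction — shift to the right.
A catalyst speeds both forward and reverse rates equally; it changes neither Q nor K — no shift from this change.
Only the nonzero effect(s) matter; the net shift is to the right.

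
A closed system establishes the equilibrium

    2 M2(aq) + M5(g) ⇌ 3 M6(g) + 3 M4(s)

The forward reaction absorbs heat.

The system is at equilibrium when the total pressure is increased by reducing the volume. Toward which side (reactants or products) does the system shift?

Gas moles: reactants 1, products 3 (Δn_gas = +2). Compression shifts the system toward the side with fewer moles of gas — to the left.

left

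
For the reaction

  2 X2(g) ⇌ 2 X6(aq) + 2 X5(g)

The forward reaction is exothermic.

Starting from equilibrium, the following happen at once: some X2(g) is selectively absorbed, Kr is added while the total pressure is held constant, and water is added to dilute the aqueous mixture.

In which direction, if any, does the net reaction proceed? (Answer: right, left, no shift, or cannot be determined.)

cannot be determined

Removing X2 (g), a reactant, drives the reaction to the left.
Adding inert gas at constant total pressure expands the volume, scaling every reacting partial pressure by the same factor. Δn_gas = 2 − 2 = 0, so Q is unchanged — no shift.
Dilution lowers every aqueous concentration by the same factor. Δn_aq = 2 − 0 = +2, so the system shifts toward the side with more dissolved moles — to the right.
The individual effects push in opposite directions; without quantitative information the net direction cannot be determined.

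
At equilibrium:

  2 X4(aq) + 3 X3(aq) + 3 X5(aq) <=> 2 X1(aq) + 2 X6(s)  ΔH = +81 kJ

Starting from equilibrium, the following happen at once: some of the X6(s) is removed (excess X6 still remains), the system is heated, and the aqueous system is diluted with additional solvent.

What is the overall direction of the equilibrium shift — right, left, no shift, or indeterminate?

X6 is a pure solid; its activity is 1 regardless of amount, so Q is unaffected — no shift from this change.
The forward reaction is endothermic. Raising T favours the endothermic direction — shift to the right.
Dilution lowers every aqueous concentration by the same factor. Δn_aq = 2 − 8 = -6, so the system shifts toward the side with more dissolved moles — to the left.
The individual effects push in opposite directions; without quantitative information the net direction cannot be determined.

cannot be determined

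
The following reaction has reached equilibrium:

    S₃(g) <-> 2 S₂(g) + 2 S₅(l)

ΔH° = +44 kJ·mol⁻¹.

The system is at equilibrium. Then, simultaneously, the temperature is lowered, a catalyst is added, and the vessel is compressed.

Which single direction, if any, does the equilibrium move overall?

The forward reaction is endothermic. Lowering T favours the exothermic direction — shift to the left.
A catalyst speeds both forward and reverse rates equally; it changes neither Q nor K — no shift from this change.
Gas moles: reactants 1, products 2 (Δn_gas = +1). Compression shifts the system toward the side with fewer moles of gas — to the left.
Only the nonzero effect(s) matter; the net shift is to the left.

left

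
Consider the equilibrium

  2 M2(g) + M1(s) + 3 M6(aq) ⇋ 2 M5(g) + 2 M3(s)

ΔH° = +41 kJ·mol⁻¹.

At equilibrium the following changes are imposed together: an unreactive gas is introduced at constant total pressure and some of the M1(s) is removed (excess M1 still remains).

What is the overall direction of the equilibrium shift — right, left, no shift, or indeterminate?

no shift

Adding inert gas at constant total pressure expands the volume, scaling every reacting partial pressure by the same factor. Δn_gas = 2 − 2 = 0, so Q is unchanged — no shift.
M1 is a pure solid; its activity is 1 regardless of amount, so Q is unaffected — no shift from this change.
None of the changes alters Q relative to K, so there is no net shift.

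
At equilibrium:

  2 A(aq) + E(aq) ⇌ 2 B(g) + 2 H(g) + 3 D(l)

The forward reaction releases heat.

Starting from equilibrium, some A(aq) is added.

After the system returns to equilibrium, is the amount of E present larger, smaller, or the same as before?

Adding A (aq), a reactant, drives the reaction to the right.
The net shift is to the right. E is a reactant, so its amount decreases.

decreases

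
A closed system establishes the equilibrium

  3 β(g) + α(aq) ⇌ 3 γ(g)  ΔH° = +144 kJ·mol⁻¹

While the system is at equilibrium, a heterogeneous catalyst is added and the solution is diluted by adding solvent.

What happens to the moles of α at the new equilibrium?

A catalyst speeds both forward and reverse rates equally; it changes neither Q nor K — no shift from this change.
Dilution lowers every aqueous concentration by the same factor. Δn_aq = 0 − 1 = -1, so the system shifts toward the side with more dissolved moles — to the left.
The net shift is to the left. α is a reactant, so its amount increases.

increases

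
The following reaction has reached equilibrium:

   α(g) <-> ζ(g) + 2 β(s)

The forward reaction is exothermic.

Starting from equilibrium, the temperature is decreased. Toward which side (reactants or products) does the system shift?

right

The forward reaction is exothermic. Lowering T favours the exothermic direction — shift to the right.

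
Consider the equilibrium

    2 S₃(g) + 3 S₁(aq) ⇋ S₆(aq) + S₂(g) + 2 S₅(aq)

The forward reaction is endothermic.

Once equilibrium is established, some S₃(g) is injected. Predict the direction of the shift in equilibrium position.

right

Adding S₃ (g), a reactant, drives the reaction to the right.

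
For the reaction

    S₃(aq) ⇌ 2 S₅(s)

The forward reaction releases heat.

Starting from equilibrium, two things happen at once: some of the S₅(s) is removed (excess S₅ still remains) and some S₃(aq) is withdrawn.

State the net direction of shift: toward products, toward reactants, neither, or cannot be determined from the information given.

left

S₅ is a pure solid; its activity is 1 regardless of amount, so Q is unaffected — no shift from this change.
Removing S₃ (aq), a reactant, drives the reaction to the left.
Only the nonzero effect(s) matter; the net shift is to the left.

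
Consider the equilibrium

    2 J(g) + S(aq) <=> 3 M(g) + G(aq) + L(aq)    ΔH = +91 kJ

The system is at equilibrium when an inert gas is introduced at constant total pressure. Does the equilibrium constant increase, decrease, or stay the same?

The equilibrium constant depends only on temperature. This perturbation may move the position of equilibrium, but since T is unchanged, K itself is unchanged.

unchanged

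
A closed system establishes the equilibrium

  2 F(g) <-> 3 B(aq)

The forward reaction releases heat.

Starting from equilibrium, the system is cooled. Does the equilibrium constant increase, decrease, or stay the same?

increases

K depends on temperature via the van 't Hoff relation. The forward reaction is exothermic, so lowering T increases K.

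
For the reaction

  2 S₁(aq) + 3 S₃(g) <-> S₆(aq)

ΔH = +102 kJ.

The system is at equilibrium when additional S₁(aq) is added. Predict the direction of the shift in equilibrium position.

Adding S₁ (aq), a reactant, drives the reaction to the right.

right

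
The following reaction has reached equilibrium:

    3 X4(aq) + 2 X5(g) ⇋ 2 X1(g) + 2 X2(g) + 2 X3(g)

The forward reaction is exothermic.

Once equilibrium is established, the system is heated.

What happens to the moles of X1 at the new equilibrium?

decreases

The forward reaction is exothermic. Raising T favours the endothermic direction — shift to the left.
The net shift is to the left. X1 is a product, so its amount decreases.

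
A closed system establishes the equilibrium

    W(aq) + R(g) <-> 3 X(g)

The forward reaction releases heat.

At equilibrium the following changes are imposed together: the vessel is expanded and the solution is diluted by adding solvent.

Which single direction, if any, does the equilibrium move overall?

Gas moles: reactants 1, products 3 (Δn_gas = +2). Expansion shifts the system toward the side with more moles of gas — to the right.
Dilution lowers every aqueous concentration by the same factor. Δn_aq = 0 − 1 = -1, so the system shifts toward the side with more dissolved moles — to the left.
The individual effects push in opposite directions; without quantitative information the net direction cannot be determined.

cannot be determined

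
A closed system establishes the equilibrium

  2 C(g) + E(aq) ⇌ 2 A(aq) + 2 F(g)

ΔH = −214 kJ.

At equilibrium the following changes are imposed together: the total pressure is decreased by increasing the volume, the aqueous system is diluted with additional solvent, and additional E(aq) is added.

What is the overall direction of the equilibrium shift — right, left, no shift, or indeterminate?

Gas moles: reactants 2, products 2. Δn_gas = 0, so a volume change leaves Q equal to K — no shift from this change.
Dilution lowers every aqueous concentration by the same factor. Δn_aq = 2 − 1 = +1, so the system shifts toward the side with more dissolved moles — to the right.
Adding E (aq), a reactant, drives the reaction to the right.
Only the nonzero effect(s) matter; the net shift is to the right.

right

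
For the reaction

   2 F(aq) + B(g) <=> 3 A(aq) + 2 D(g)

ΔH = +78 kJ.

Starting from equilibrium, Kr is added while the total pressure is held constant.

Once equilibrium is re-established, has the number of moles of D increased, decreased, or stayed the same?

Adding inert gas at constant total pressure expands the volume and lowers every reacting partial pressure. With Δn_gas = 2 − 1 = +1, Q moves away from K toward the side with fewer gas moles, so the system shifts toward the side with more gas moles — to the right.
The net shift is to the right. D is a product, so its amount increases.

increases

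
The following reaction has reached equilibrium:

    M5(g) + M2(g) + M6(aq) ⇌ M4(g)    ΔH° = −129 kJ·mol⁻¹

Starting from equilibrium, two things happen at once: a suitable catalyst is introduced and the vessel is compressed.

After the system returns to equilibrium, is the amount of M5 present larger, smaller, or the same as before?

decreases

A catalyst speeds both forward and reverse rates equally; it changes neither Q nor K — no shift from this change.
Gas moles: reactants 2, products 1 (Δn_gas = -1). Compression shifts the system toward the side with fewer moles of gas — to the right.
The net shift is to the right. M5 is a reactant, so its amount decreases.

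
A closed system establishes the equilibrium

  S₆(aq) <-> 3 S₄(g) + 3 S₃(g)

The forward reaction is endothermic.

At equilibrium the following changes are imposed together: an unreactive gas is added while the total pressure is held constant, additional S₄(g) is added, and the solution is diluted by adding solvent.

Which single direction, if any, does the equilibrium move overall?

cannot be determined

Adding inert gas at constant total pressure expands the volume and lowers every reacting partial pressure. With Δn_gas = 6 − 0 = +6, Q moves away from K toward the side with fewer gas moles, so the system shifts toward the side with more gas moles — to the right.
Adding S₄ (g), a product, drives the reaction to the left.
Dilution lowers every aqueous concentration by the same factor. Δn_aq = 0 − 1 = -1, so the system shifts toward the side with more dissolved moles — to the left.
The individual effects push in opposite directions; without quantitative information the net direction cannot be determined.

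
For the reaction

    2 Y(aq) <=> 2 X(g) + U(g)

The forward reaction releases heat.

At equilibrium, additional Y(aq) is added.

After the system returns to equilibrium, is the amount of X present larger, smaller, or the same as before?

increases

Adding Y (aq), a reactant, drives the reaction to the right.
The net shift is to the right. X is a product, so its amount increases.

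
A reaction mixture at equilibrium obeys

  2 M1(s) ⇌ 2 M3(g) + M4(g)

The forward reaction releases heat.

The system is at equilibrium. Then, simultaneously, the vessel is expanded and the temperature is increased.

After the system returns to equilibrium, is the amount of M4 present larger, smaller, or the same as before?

cannot be determined

Gas moles: reactants 0, products 3 (Δn_gas = +3). Expansion shifts the system toward the side with more moles of gas — to the right.
The forward reaction is exothermic. Raising T favours the endothermic direction — shift to the left.
The two effects oppose each other, so the net shift — and hence the change in M4 — cannot be determined from the given information.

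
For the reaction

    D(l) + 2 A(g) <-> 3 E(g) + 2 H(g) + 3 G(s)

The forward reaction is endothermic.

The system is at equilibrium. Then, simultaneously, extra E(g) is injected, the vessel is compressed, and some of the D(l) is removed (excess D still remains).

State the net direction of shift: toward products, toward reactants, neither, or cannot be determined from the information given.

Adding E (g), a product, drives the reaction to the left.
Gas moles: reactants 2, products 5 (Δn_gas = +3). Compression shifts the system toward the side with fewer moles of gas — to the left.
D is a pure liquid; its activity is 1 regardless of amount, so Q is unaffected — no shift from this change.
Only the nonzero effect(s) matter; the net shift is to the left.

left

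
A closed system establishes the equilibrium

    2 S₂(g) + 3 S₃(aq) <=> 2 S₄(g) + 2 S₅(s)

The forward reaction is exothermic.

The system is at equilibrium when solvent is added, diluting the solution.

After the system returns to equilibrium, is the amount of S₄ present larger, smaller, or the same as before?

Dilution lowers every aqueous concentration by the same factor. Δn_aq = 0 − 3 = -3, so the system shifts toward the side with more dissolved moles — to the left.
The net shift is to the left. S₄ is a product, so its amount decreases.

decreases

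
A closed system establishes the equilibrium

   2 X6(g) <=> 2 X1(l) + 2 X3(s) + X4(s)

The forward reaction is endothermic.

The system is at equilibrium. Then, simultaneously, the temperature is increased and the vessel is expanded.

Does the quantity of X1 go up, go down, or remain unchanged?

The forward reaction is endothermic. Raising T favours the endothermic direction — shift to the right.
Gas moles: reactants 2, products 0 (Δn_gas = -2). Expansion shifts the system toward the side with more moles of gas — to the left.
The two effects oppose each other, so the net shift — and hence the change in X1 — cannot be determined from the given information.

cannot be determined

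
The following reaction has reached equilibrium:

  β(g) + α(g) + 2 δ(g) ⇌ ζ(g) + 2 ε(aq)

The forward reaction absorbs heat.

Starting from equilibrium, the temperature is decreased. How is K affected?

decreases

K depends on temperature via the van 't Hoff relation. The forward reaction is endothermic, so lowering T decreases K.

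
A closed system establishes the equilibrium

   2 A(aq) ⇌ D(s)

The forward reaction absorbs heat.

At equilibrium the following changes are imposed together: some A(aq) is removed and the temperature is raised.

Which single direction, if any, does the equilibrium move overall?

cannot be determined

Removing A (aq), a reactant, drives the reaction to the left.
The forward reaction is endothermic. Raising T favours the endothermic direction — shift to the right.
The individual effects push in opposite directions; without quantitative information the net direction cannot be determined.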